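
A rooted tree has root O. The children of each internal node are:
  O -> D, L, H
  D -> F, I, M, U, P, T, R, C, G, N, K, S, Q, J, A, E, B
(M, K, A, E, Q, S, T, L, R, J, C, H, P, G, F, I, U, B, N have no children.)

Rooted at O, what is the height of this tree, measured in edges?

2

A deepest node is J, reached by O – D – J.
That path has 2 edges, so the height is 2.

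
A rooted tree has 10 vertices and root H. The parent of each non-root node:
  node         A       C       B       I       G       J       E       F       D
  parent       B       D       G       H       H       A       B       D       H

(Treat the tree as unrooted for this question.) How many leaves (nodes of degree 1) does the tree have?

5

Exactly 5 nodes have a single neighbour: C, E, F, I, J.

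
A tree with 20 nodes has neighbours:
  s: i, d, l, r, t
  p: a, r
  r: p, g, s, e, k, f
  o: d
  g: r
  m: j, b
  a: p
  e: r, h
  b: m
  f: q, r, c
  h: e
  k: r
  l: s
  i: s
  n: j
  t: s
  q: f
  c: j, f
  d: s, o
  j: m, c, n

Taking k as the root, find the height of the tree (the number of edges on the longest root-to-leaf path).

6

b sits deepest: k – r – f – c – j – m – b — 6 edges from the root.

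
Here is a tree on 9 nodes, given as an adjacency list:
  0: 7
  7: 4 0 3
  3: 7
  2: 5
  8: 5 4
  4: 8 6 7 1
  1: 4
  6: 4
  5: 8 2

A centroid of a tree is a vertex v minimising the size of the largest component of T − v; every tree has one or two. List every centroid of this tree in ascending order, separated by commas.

Delete 4: the remaining components have sizes 3, 3, 1, 1. Max 3 ≤ 4, so 4 is a centroid.
Every other node leaves some component of size > 4, so the centroid is unique.

4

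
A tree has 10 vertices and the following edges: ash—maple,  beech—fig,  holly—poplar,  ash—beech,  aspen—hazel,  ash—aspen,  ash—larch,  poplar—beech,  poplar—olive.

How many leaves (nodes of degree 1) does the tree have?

6

Degree-1 nodes: fig, hazel, holly, larch, maple, olive — 6 of them.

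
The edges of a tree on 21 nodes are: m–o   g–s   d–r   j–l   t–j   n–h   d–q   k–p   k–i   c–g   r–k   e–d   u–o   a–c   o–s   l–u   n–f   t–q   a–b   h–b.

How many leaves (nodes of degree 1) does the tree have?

5

Degree-1 nodes: e, f, i, m, p — 5 of them.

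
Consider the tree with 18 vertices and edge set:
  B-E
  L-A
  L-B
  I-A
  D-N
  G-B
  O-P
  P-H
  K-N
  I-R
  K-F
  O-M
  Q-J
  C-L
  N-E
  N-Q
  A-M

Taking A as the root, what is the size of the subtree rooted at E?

The subtree rooted at E contains: E, N, D, K, Q, F, J — 7 nodes.

7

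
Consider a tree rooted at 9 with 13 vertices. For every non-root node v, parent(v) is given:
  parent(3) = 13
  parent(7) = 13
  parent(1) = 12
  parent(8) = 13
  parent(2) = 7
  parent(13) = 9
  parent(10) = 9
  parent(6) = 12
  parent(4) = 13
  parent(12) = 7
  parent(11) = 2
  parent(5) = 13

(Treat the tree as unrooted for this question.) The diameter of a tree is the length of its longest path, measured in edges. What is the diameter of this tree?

A longest path is 6-12-7-13-9-10, with 5 edges.

5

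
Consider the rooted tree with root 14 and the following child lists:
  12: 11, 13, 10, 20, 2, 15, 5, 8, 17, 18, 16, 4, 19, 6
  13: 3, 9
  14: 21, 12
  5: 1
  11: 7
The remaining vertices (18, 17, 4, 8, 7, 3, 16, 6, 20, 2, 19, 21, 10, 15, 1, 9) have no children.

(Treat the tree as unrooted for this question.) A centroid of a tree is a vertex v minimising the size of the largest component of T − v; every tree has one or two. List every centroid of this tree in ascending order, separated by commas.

12

If 12 is removed the pieces have sizes 3, 2, 2, 2, 1, 1, 1, 1, 1, 1, 1, 1, 1, 1, 1, all ≤ ⌊21/2⌋ = 10.
Every other node leaves some component of size > 10, so the centroid is unique.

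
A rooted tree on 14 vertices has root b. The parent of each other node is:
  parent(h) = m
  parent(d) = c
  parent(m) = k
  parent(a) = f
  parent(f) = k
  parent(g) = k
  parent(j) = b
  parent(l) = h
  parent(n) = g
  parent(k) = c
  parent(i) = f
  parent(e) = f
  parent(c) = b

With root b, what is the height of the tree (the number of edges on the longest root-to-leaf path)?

5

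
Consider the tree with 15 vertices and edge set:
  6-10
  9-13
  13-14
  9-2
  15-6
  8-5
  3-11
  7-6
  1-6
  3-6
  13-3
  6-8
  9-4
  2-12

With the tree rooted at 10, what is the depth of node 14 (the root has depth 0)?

4

Path from 10 to 14: 10 – 6 – 3 – 13 – 14, which has 4 edges.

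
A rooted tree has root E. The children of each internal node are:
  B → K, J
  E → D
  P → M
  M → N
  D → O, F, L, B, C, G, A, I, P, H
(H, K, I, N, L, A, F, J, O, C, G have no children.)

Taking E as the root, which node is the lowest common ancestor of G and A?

G's ancestor chain is G, D, E and A's is A, D, E; they first meet at D.

D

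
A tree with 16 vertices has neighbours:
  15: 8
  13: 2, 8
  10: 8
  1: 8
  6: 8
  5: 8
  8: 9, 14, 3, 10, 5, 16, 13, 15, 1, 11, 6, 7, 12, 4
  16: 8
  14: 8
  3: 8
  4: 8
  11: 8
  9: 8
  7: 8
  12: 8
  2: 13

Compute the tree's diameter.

3

A longest path is 2 – 13 – 8 – 14, with 3 edges.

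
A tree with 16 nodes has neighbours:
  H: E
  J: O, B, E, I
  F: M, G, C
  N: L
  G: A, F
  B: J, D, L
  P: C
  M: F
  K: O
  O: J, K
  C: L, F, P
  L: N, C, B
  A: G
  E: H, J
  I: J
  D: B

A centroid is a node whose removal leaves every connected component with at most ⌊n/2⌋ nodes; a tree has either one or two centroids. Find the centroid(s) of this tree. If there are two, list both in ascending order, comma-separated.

B, L

Delete L: the remaining components have sizes 8, 6, 1. Max 8 ≤ 8, so L is a centroid.
Its neighbour B also leaves a largest component of size 8, so both are centroids.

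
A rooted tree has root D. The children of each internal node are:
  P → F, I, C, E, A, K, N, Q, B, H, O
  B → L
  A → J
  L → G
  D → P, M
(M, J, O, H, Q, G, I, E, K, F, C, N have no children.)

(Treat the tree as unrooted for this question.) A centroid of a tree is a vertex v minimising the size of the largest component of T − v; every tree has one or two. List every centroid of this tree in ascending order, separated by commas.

P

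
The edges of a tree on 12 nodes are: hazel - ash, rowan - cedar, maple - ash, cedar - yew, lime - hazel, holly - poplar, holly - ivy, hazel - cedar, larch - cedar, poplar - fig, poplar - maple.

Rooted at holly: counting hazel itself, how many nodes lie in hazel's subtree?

6

Descendants of hazel (including itself): hazel, cedar, lime, rowan, yew, larch. That's 6.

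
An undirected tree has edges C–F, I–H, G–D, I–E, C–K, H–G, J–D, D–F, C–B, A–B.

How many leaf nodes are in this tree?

4

Exactly 4 nodes have a single neighbour: A, E, J, K.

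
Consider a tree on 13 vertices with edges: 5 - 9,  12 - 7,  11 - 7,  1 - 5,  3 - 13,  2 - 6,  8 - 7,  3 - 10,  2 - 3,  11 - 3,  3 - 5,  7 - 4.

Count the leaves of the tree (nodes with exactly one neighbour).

The leaves are 1, 4, 6, 8, 9, 10, 12, 13.
That is 8 leaves.

8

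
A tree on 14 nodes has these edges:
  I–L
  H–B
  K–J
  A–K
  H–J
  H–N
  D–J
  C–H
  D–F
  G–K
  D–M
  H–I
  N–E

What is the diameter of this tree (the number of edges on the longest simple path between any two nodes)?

Starting from E, a farthest node is A at distance 5.
One longest path: E - N - H - J - K - A.
So the diameter is 5.

5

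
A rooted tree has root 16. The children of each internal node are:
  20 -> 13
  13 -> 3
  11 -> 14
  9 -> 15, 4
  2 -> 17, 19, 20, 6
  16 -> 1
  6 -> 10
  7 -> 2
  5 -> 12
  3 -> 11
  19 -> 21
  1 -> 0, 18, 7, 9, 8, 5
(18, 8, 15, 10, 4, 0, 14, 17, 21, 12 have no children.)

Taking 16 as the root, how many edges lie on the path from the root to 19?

16 → 1 → 7 → 2 → 19 — 4 edges.

4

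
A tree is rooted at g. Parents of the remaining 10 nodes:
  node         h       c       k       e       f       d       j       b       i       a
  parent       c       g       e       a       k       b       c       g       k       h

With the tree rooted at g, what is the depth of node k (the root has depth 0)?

g → c → h → a → e → k — 5 edges.

5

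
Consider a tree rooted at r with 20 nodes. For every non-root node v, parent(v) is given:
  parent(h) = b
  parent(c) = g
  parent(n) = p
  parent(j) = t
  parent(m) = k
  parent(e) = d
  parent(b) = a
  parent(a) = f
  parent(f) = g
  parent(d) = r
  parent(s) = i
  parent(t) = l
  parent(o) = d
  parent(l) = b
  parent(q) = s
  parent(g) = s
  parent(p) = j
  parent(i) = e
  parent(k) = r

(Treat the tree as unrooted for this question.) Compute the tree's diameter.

15

A longest path is n - p - j - t - l - b - a - f - g - s - i - e - d - r - k - m, with 15 edges.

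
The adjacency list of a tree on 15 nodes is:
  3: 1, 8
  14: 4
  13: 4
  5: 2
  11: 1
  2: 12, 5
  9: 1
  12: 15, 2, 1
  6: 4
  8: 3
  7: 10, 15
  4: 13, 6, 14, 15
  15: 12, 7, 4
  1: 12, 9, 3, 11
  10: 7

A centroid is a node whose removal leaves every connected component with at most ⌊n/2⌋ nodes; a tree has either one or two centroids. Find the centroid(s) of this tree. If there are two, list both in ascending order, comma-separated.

If 12 is removed the pieces have sizes 7, 5, 2, all ≤ ⌊15/2⌋ = 7.
Every other node leaves some component of size > 7, so the centroid is unique.

12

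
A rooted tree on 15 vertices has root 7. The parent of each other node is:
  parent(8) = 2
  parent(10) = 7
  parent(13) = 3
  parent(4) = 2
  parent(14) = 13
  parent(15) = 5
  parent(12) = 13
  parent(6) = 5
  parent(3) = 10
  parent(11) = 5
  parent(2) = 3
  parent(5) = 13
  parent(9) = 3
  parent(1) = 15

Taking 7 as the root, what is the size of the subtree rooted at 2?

3

The subtree rooted at 2 contains: 2, 4, 8 — 3 nodes.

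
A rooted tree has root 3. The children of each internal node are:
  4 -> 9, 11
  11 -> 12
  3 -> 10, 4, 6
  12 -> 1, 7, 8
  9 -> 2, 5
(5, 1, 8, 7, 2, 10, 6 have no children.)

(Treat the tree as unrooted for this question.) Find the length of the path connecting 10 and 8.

5

Walking from 10: 10 - 3 - 4 - 11 - 12 - 8. Length 5.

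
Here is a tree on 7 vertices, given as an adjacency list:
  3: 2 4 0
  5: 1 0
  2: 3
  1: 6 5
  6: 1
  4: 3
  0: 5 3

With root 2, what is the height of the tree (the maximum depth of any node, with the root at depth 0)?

5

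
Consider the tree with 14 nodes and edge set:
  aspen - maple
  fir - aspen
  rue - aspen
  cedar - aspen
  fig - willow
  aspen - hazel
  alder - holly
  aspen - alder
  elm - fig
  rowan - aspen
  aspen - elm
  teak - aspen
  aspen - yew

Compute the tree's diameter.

5

A longest path is willow–fig–elm–aspen–alder–holly, with 5 edges.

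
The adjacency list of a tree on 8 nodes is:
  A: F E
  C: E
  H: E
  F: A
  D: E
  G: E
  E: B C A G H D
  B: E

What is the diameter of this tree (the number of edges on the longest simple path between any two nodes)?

3

Starting from F, a farthest node is H at distance 3.
One longest path: F-A-E-H.
So the diameter is 3.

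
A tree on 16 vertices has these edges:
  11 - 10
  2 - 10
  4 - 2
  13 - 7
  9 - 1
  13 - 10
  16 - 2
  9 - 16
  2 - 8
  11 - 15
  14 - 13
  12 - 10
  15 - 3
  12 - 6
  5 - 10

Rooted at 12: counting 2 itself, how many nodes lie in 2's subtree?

6

2's subtree: {2, 16, 8, 4, 9, 1}, size 6.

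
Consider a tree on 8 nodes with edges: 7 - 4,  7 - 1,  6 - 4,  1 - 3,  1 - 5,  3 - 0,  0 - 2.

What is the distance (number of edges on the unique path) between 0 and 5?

3

Walking from 0: 0–3–1–5. Length 3.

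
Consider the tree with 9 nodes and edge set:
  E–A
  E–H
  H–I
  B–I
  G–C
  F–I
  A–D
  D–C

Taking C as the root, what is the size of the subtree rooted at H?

4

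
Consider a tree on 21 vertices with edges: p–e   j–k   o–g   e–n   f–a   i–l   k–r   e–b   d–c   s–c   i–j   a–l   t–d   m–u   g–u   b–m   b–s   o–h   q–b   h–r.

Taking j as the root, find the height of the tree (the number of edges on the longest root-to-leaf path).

A deepest node is t, reached by j → k → r → h → o → g → u → m → b → s → c → d → t.
That path has 12 edges, so the height is 12.

12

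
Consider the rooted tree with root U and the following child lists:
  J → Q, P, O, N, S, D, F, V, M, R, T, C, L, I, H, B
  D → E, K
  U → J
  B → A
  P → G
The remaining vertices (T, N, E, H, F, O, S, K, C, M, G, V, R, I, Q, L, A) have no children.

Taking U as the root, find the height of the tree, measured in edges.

The longest root-to-leaf path is U–J–B–A (3 edges).

3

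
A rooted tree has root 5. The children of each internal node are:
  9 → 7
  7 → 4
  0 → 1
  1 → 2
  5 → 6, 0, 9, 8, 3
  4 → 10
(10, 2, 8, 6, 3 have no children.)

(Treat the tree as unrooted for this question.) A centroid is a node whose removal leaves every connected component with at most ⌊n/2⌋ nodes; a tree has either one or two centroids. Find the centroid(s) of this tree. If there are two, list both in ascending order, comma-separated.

If 5 is removed the pieces have sizes 4, 3, 1, 1, 1, all ≤ ⌊11/2⌋ = 5.
No neighbour of 5 does as well, so 5 is the unique centroid.

5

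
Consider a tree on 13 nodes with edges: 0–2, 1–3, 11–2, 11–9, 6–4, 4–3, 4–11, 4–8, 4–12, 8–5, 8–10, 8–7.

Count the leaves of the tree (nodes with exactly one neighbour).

8

Degree-1 nodes: 0, 1, 5, 6, 7, 9, 10, 12 — 8 of them.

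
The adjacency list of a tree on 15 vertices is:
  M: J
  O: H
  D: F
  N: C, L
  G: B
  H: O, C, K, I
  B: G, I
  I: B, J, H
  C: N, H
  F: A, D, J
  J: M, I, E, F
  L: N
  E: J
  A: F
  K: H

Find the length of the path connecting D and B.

4

The path is D – F – J – I – B, which has 4 edges.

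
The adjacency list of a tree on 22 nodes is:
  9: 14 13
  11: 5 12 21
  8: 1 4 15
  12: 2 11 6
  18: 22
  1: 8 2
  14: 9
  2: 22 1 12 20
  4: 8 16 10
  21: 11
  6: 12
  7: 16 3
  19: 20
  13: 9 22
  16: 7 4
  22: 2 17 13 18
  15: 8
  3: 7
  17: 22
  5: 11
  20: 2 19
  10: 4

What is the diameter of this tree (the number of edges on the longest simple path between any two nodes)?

BFS from 3 reaches 14 last, at distance 10; BFS from 14 confirms no node is farther.
Path: 3–7–16–4–8–1–2–22–13–9–14.

10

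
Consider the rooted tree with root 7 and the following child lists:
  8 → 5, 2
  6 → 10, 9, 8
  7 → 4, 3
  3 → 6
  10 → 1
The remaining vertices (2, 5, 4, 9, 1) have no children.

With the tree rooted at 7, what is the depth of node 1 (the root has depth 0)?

4

Climbing from 1 to the root: 1 – 10 – 6 – 3 – 7. That's 4 steps.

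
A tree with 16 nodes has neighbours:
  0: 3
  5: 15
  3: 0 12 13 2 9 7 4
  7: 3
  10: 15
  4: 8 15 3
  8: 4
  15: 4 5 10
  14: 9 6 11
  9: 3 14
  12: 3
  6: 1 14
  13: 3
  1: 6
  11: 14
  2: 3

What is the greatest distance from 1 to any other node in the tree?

7

Distances from 1 peak at 7, attained at 10 (5 also at distance 7).
1 – 6 – 14 – 9 – 3 – 4 – 15 – 10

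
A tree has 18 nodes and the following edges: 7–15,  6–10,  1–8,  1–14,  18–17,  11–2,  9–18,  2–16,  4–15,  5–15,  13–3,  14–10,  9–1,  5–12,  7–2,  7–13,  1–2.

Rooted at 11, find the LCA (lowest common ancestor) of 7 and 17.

7's ancestor chain is 7, 2, 11 and 17's is 17, 18, 9, 1, 2, 11; they first meet at 2.

2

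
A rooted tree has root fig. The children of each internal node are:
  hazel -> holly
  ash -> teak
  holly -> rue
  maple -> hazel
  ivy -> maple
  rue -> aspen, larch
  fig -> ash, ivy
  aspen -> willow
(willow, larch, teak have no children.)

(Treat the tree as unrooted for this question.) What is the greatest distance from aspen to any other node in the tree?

8

Distances from aspen peak at 8, attained at teak.
aspen – rue – holly – hazel – maple – ivy – fig – ash – teak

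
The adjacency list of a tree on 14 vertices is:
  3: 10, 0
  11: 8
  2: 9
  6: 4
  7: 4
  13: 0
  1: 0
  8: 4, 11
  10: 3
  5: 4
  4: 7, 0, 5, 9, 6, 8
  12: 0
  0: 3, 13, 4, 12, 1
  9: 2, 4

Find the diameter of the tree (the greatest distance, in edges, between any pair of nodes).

5

Starting from 10, a farthest node is 11 at distance 5.
One longest path: 10 - 3 - 0 - 4 - 8 - 11.
So the diameter is 5.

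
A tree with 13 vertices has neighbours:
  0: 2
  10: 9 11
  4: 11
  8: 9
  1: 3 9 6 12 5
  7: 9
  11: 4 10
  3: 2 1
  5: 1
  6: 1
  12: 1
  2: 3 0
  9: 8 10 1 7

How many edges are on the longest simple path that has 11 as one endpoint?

6

A farthest node from 11 is 0.
The path 11-10-9-1-3-2-0 has 6 edges.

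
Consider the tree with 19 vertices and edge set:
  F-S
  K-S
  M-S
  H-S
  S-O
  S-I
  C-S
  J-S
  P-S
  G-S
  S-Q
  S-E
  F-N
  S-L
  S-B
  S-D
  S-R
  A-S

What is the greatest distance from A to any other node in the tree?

Distances from A peak at 3, attained at N.
A – S – F – N

3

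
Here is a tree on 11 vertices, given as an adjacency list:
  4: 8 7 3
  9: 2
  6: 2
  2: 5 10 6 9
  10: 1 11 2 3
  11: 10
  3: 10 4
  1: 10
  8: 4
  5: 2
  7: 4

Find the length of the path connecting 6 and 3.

3

Walking from 6: 6 – 2 – 10 – 3. Length 3.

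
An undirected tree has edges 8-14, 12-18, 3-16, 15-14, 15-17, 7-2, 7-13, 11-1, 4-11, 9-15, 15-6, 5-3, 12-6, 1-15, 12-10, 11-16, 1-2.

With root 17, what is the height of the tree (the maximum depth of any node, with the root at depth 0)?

6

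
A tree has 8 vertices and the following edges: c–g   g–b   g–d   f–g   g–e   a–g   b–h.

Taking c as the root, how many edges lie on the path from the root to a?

2

Path from c to a: c–g–a, which has 2 edges.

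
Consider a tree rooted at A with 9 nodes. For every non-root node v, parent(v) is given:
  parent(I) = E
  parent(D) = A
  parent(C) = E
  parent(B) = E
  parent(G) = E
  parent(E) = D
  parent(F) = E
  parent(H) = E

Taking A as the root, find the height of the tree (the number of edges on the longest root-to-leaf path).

3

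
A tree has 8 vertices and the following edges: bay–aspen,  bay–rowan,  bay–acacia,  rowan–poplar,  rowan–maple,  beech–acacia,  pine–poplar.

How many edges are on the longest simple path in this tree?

5

A longest path is beech - acacia - bay - rowan - poplar - pine, with 5 edges.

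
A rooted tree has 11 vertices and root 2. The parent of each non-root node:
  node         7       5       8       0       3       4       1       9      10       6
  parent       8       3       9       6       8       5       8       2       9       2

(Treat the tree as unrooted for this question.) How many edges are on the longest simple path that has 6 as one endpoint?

6

A farthest node from 6 is 4.
The path 6-2-9-8-3-5-4 has 6 edges.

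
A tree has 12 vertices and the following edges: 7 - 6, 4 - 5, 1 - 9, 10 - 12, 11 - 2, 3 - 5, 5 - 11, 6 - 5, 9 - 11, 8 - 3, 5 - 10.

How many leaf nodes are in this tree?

6

Exactly 6 nodes have a single neighbour: 1, 2, 4, 7, 8, 12.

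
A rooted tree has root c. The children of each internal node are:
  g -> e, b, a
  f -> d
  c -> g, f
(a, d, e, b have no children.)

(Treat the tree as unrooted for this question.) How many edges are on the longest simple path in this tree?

4

A longest path is d – f – c – g – b, with 4 edges.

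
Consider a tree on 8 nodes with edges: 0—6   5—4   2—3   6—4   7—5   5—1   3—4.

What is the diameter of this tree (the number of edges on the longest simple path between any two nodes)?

4

Starting from 0, a farthest node is 7 at distance 4.
One longest path: 0-6-4-5-7.
So the diameter is 4.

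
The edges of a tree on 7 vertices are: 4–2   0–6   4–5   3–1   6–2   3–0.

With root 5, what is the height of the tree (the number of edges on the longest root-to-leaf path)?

6

1 sits deepest: 5–4–2–6–0–3–1 — 6 edges from the root.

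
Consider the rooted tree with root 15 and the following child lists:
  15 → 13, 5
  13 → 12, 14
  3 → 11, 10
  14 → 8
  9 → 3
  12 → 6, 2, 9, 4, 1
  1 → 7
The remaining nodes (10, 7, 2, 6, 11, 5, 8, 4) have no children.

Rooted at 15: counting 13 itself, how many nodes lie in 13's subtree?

13

The subtree rooted at 13 contains: 13, 12, 14, 9, 2, 6, 1, 4, 8, 3, 7, 10, 11 — 13 nodes.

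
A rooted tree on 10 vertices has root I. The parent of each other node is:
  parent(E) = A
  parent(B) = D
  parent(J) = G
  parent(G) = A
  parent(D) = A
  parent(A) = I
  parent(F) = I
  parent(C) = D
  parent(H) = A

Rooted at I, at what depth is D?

2

Climbing from D to the root: D → A → I. That's 2 steps.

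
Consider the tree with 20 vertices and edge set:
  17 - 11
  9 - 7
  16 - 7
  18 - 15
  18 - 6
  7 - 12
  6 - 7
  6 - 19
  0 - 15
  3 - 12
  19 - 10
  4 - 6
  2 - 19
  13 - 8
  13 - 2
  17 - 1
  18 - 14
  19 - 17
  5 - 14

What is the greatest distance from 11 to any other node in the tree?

6

Distances from 11 peak at 6, attained at 3 (0, 5 also at distance 6).
11 – 17 – 19 – 6 – 7 – 12 – 3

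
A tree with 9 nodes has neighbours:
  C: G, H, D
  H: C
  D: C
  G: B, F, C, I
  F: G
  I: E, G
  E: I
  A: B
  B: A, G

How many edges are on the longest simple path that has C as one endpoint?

The node farthest from C is A (E also at distance 3), via C – G – B – A — 3 edges.

3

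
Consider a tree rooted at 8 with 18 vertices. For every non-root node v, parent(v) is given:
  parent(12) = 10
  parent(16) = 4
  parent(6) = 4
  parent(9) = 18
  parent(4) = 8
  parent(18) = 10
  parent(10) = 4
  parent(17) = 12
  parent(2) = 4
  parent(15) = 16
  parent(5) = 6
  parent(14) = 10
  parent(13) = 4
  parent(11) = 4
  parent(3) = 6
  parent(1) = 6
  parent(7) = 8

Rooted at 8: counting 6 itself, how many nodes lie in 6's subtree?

Descendants of 6 (including itself): 6, 1, 3, 5. That's 4.

4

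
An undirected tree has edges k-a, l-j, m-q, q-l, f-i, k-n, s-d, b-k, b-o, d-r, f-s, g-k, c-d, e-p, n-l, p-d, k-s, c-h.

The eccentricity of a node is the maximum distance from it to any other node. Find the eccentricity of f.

6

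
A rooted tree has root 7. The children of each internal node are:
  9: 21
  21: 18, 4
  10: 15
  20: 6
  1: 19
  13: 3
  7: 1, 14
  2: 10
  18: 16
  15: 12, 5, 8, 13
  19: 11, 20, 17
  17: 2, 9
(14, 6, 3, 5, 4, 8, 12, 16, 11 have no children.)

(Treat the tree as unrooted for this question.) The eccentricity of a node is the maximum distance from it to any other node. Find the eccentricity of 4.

8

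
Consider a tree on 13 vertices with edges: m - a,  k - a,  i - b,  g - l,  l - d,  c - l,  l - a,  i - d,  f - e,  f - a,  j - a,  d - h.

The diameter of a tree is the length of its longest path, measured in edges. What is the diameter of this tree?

6

A longest path is b-i-d-l-a-f-e, with 6 edges.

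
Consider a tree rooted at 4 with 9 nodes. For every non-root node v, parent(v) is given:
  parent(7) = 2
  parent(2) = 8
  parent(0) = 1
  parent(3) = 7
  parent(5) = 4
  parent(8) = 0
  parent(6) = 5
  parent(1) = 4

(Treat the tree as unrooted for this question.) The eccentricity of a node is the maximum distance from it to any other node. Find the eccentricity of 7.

Distances from 7 peak at 7, attained at 6.
7-2-8-0-1-4-5-6

7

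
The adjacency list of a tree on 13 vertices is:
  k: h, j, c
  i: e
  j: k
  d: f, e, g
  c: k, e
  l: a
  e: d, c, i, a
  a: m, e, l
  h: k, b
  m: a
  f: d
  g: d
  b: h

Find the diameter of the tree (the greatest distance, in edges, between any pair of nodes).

6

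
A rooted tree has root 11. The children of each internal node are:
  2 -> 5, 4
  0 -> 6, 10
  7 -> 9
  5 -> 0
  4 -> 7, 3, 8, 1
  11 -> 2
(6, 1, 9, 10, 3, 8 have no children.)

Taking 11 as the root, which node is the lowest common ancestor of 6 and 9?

2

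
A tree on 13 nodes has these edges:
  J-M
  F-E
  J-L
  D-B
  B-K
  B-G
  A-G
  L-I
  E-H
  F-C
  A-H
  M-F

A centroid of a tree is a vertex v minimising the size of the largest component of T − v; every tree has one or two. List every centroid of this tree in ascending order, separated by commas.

E

Delete E: the remaining components have sizes 6, 6. Max 6 ≤ 6, so E is a centroid.
Every other node leaves some component of size > 6, so the centroid is unique.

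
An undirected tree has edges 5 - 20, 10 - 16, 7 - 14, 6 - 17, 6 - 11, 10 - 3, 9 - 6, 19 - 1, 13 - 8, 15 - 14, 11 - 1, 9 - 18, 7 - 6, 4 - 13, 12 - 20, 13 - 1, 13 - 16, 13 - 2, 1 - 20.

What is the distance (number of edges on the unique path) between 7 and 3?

Walking from 7: 7 – 6 – 11 – 1 – 13 – 16 – 10 – 3. Length 7.

7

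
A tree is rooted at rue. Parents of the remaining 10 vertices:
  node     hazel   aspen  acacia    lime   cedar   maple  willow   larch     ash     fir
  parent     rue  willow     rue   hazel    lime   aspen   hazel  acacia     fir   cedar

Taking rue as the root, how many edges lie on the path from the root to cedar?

3

Climbing from cedar to the root: cedar–lime–hazel–rue. That's 3 steps.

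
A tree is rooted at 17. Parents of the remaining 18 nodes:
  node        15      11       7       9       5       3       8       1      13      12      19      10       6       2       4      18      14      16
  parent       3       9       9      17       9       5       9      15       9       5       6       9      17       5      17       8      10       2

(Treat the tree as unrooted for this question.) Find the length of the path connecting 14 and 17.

3

The path is 14 - 10 - 9 - 17, which has 3 edges.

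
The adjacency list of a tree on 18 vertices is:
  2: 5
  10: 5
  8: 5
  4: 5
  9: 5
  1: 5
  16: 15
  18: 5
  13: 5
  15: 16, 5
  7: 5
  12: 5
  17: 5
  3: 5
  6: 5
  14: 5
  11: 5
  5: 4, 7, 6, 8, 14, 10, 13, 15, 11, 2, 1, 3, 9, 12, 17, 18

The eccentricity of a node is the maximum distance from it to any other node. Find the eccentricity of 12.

3

Distances from 12 peak at 3, attained at 16.
12–5–15–16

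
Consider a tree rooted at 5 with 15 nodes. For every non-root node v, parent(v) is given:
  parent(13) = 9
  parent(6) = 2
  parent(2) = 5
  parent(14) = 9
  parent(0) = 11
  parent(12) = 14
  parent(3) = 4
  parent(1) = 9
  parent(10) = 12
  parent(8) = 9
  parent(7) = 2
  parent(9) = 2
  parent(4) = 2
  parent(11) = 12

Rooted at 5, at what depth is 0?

Path from 5 to 0: 5 – 2 – 9 – 14 – 12 – 11 – 0, which has 6 edges.

6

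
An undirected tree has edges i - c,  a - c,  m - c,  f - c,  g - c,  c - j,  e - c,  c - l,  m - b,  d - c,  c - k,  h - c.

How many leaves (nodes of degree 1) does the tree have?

11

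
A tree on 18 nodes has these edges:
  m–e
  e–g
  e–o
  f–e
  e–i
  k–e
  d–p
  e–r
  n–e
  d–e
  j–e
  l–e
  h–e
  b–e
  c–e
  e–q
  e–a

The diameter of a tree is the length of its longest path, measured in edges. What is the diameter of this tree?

3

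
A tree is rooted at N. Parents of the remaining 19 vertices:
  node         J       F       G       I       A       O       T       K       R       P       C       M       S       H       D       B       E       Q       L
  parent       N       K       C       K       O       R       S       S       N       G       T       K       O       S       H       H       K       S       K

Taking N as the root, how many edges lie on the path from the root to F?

5

Climbing from F to the root: F–K–S–O–R–N. That's 5 steps.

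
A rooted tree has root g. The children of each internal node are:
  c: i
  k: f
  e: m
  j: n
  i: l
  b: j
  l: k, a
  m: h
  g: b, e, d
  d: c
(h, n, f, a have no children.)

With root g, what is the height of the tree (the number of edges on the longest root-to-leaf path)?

6

A deepest node is f, reached by g–d–c–i–l–k–f.
That path has 6 edges, so the height is 6.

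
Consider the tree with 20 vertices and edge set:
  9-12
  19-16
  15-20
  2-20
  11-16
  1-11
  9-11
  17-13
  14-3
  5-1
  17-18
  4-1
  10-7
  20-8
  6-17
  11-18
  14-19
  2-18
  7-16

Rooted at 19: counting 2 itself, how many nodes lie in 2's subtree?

4

The subtree rooted at 2 contains: 2, 20, 15, 8 — 4 nodes.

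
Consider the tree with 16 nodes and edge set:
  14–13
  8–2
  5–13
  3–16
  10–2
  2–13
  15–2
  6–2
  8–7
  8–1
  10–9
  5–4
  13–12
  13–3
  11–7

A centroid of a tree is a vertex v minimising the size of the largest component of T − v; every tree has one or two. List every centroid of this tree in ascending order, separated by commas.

If 2 is removed the pieces have sizes 7, 4, 2, 1, 1, all ≤ ⌊16/2⌋ = 8.
Every other node leaves some component of size > 8, so the centroid is unique.

2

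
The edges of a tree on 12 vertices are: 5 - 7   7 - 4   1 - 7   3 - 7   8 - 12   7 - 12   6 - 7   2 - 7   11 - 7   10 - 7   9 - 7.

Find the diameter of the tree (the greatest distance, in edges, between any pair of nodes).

3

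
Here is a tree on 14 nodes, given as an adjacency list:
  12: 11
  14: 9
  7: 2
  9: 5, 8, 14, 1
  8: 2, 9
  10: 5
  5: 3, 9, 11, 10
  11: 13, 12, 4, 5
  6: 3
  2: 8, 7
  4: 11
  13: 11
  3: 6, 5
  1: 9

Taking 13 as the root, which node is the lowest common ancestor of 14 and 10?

Ancestors of 14 (toward the root): 14, 9, 5, 11, 13.
Ancestors of 10: 10, 5, 11, 13.
The deepest node appearing in both lists is 5.

5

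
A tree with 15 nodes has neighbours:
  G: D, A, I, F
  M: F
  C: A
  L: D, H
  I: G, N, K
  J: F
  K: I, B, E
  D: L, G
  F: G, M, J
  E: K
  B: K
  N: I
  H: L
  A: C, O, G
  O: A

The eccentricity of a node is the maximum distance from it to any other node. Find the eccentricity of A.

4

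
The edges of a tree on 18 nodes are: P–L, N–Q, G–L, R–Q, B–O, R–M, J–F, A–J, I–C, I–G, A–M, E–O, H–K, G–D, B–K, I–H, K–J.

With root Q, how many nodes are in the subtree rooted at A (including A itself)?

14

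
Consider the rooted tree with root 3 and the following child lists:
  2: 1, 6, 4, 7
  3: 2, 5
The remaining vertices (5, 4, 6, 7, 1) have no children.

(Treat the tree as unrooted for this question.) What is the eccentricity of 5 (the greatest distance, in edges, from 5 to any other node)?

3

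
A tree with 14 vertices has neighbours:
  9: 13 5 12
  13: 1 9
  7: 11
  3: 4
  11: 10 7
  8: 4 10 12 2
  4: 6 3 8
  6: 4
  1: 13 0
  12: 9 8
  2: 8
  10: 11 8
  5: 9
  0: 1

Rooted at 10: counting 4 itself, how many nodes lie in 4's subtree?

Descendants of 4 (including itself): 4, 3, 6. That's 3.

3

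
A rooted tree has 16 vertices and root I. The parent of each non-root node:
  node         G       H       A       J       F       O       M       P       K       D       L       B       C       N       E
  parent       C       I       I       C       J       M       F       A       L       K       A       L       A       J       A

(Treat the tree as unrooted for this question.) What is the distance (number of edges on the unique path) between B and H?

4

The path is B–L–A–I–H, which has 4 edges.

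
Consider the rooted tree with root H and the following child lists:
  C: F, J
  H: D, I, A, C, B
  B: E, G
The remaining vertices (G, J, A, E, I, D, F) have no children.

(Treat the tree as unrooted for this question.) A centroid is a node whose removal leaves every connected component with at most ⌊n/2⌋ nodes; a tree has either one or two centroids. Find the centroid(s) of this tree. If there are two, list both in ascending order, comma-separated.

H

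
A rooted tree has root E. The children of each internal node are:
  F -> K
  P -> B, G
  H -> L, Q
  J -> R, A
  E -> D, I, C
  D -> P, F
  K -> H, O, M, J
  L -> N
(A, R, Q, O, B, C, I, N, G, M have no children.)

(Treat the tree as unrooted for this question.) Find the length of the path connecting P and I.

The path is P–D–E–I, which has 3 edges.

3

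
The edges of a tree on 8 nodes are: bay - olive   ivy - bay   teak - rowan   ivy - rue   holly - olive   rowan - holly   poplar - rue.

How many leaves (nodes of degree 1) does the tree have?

The leaves are poplar, teak.
That is 2 leaves.

2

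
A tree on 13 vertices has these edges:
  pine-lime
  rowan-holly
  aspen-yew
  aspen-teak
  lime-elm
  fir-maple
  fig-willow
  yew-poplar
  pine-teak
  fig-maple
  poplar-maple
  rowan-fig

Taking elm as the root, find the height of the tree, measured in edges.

The longest root-to-leaf path is elm–lime–pine–teak–aspen–yew–poplar–maple–fig–rowan–holly (10 edges).

10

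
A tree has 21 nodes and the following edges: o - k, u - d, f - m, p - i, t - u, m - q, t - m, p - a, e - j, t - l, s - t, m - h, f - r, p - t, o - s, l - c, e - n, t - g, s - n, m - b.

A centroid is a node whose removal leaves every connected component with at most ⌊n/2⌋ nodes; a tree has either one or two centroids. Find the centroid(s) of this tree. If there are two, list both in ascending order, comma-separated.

t

Removing t splits the tree into components of sizes 6, 6, 3, 2, 2, 1; the largest is 6 ≤ ⌊21/2⌋ = 10.
Every other node leaves some component of size > 10, so the centroid is unique.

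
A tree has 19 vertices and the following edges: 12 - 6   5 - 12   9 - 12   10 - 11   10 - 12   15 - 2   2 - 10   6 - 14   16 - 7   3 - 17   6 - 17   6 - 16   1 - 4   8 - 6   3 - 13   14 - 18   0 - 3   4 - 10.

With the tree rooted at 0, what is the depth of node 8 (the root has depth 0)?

0 – 3 – 17 – 6 – 8 — 4 edges.

4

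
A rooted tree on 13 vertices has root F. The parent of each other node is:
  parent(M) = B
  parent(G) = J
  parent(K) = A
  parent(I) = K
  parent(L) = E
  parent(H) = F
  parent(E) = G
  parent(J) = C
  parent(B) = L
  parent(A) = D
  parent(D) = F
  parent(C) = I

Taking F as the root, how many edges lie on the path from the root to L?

9

Climbing from L to the root: L–E–G–J–C–I–K–A–D–F. That's 9 steps.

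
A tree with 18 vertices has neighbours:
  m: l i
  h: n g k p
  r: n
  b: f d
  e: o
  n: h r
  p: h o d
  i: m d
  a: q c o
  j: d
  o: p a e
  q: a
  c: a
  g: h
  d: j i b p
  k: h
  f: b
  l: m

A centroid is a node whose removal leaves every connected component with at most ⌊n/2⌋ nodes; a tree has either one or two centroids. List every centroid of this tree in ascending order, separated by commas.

p

If p is removed the pieces have sizes 7, 5, 5, all ≤ ⌊18/2⌋ = 9.
Every other node leaves some component of size > 9, so the centroid is unique.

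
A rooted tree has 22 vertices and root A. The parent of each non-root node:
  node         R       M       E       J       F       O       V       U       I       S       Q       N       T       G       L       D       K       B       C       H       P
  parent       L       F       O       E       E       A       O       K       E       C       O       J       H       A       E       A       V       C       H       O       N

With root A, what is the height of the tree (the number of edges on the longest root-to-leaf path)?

A deepest node is P, reached by A-O-E-J-N-P.
That path has 5 edges, so the height is 5.

5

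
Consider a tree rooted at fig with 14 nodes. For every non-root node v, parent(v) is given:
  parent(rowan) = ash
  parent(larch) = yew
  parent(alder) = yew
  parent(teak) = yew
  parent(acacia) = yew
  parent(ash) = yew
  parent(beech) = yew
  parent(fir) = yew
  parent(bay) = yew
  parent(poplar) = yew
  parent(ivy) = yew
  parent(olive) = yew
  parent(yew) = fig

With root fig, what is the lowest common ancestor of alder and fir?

yew

Ancestors of alder (toward the root): alder, yew, fig.
Ancestors of fir: fir, yew, fig.
The deepest node appearing in both lists is yew.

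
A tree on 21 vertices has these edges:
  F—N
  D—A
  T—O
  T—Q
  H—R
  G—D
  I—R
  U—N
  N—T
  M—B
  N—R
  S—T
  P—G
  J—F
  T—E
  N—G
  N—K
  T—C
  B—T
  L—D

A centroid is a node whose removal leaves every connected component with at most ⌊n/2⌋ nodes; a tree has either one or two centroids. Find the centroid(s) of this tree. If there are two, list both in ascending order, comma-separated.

Delete N: the remaining components have sizes 8, 5, 3, 2, 1, 1. Max 8 ≤ 10, so N is a centroid.
Every other node leaves some component of size > 10, so the centroid is unique.

N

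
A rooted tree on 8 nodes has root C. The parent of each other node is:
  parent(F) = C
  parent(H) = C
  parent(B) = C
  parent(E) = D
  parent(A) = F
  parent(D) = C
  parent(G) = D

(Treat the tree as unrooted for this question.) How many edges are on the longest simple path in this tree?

4

A longest path is A–F–C–D–E, with 4 edges.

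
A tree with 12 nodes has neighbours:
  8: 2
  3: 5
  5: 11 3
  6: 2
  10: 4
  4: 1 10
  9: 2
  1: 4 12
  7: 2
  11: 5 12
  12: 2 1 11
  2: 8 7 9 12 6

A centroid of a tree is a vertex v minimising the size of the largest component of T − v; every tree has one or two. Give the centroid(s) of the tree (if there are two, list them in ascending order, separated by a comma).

12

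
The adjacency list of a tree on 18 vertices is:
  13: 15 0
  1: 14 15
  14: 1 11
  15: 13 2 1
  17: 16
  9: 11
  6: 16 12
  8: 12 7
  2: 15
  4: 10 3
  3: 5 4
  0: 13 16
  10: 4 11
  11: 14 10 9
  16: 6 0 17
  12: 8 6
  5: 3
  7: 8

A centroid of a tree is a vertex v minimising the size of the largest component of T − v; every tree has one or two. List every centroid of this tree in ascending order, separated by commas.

Removing 15 splits the tree into components of sizes 8, 8, 1; the largest is 8 ≤ ⌊18/2⌋ = 9.
No neighbour of 15 does as well, so 15 is the unique centroid.

15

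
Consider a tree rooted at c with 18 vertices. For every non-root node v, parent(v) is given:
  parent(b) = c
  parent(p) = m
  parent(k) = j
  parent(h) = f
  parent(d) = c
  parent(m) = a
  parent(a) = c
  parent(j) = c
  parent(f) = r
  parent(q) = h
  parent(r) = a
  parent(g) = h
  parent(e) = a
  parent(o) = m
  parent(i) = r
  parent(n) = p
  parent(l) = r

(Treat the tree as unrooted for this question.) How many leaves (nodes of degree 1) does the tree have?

10

The leaves are b, d, e, g, i, k, l, n, o, q.
That is 10 leaves.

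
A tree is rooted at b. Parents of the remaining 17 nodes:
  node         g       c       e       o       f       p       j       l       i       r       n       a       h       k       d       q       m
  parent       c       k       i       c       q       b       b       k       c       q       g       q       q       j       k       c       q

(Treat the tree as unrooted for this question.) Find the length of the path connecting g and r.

3

Walking from g: g – c – q – r. Length 3.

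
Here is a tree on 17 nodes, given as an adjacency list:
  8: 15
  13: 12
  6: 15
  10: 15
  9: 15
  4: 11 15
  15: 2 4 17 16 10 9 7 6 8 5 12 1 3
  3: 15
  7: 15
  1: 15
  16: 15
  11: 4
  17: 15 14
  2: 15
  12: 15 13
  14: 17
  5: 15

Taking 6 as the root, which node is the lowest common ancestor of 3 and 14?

Path 3→root: 3 15 6; path 14→root: 14 17 15 6.
First common node: 15.

15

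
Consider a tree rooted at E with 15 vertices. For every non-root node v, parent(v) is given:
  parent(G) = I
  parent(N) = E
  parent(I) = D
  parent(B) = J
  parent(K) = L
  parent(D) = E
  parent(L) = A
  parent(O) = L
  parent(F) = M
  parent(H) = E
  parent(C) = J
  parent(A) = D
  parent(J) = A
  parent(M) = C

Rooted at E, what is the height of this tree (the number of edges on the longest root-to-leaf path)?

The longest root-to-leaf path is E–D–A–J–C–M–F (6 edges).

6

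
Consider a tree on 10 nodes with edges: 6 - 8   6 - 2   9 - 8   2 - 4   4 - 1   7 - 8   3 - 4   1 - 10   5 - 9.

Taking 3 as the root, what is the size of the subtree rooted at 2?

2's subtree: {2, 6, 8, 9, 7, 5}, size 6.

6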